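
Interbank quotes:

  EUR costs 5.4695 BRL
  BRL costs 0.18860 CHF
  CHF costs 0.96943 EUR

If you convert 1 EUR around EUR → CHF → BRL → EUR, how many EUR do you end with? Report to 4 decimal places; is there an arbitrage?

1.0000 (no arbitrage)

Around EUR → CHF → BRL → EUR: 1 ÷ 0.96943 ÷ 0.18860 ÷ 5.4695 = 0.999987
Product ≈ 1 (deviation 0.001%, within rounding noise).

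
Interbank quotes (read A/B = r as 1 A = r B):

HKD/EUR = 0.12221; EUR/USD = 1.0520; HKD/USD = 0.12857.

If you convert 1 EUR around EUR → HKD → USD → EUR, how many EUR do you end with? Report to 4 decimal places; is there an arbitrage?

1.0000 (no arbitrage)

Around EUR → HKD → USD → EUR: 1 ÷ 0.12221 × 0.12857 ÷ 1.0520 = 1.000040
Product ≈ 1 (deviation 0.004%, within rounding noise).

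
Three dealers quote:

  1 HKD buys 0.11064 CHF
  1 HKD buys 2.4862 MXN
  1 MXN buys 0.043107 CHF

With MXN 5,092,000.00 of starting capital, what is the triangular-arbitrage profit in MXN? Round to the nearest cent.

Profit: MXN 164,742.46

Profitable loop is MXN → HKD → CHF → MXN:
MXN 5,092,000.00 ÷ 2.4862 = HKD 2,048,105.54
HKD 2,048,105.54 × 0.11064 = CHF 226,602.40
CHF 226,602.40 ÷ 0.043107 = MXN 5,256,742.46
Profit = MXN 5,256,742.46 − MXN 5,092,000.00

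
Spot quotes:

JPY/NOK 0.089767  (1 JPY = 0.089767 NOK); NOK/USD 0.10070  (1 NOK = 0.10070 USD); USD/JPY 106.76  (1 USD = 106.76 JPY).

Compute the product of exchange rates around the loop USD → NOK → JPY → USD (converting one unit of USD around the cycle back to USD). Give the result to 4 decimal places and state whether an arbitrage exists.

1.0362 (arbitrage exists)

Around USD → NOK → JPY → USD: 1 ÷ 0.10070 ÷ 0.089767 ÷ 106.76 = 1.036204
Product > 1; profitable direction is USD → NOK → JPY → USD.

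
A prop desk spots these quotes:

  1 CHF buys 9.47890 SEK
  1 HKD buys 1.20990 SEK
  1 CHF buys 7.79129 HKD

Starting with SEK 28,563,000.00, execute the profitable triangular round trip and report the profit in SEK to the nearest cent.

Profit: SEK 158,222.09

Profitable loop is SEK → HKD → CHF → SEK:
SEK 28,563,000.00 ÷ 1.20990 = HKD 23,607,736.18
HKD 23,607,736.18 ÷ 7.79129 = CHF 3,030,016.36
CHF 3,030,016.36 × 9.47890 = SEK 28,721,222.09
Profit = SEK 28,721,222.09 − SEK 28,563,000.00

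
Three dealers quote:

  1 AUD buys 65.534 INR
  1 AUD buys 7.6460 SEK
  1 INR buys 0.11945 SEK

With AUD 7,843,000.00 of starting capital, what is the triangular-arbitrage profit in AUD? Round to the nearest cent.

Profitable loop is AUD → INR → SEK → AUD:
AUD 7,843,000.00 × 65.534 = INR 513,983,162.00
INR 513,983,162.00 × 0.11945 = SEK 61,395,288.70
SEK 61,395,288.70 ÷ 7.6460 = AUD 8,029,726.48
Profit = AUD 8,029,726.48 − AUD 7,843,000.00

Profit: AUD 186,726.48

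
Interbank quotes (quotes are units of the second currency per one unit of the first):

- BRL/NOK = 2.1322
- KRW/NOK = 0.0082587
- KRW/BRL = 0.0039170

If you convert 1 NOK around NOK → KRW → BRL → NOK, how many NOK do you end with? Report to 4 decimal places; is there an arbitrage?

1.0113 (arbitrage exists)

Around NOK → KRW → BRL → NOK: 1 ÷ 0.0082587 × 0.0039170 × 2.1322 = 1.011276
Product > 1; profitable direction is NOK → KRW → BRL → NOK.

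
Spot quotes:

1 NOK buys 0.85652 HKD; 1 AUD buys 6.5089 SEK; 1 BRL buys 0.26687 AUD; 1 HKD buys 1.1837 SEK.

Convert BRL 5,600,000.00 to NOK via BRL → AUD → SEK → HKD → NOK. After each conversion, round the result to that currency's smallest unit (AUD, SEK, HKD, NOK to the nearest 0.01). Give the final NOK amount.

BRL 5,600,000.00 × 0.26687 = AUD 1,494,472.00
AUD 1,494,472.00 × 6.5089 = SEK 9,727,368.80
SEK 9,727,368.80 ÷ 1.1837 = HKD 8,217,765.31
HKD 8,217,765.31 ÷ 0.85652 = NOK 9,594,364.77

NOK 9,594,364.77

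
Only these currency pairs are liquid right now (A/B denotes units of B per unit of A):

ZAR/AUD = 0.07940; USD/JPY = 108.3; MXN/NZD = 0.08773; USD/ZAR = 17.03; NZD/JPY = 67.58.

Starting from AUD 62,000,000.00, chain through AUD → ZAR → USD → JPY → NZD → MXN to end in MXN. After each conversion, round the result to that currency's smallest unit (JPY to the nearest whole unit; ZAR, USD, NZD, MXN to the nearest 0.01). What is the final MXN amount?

AUD 62,000,000.00 ÷ 0.07940 = ZAR 780,856,423.17
ZAR 780,856,423.17 ÷ 17.03 = USD 45,851,815.81
USD 45,851,815.81 × 108.3 = JPY 4,965,751,652
JPY 4,965,751,652 ÷ 67.58 = NZD 73,479,604.20
NZD 73,479,604.20 ÷ 0.08773 = MXN 837,565,304.91

MXN 837,565,304.91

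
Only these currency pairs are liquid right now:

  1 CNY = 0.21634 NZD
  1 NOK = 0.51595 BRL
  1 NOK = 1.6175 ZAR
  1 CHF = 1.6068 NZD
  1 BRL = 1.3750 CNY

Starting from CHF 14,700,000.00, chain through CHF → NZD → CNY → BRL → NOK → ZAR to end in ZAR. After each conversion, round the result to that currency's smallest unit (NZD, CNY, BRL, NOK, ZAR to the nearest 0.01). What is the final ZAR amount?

ZAR 248,929,465.62

CHF 14,700,000.00 × 1.6068 = NZD 23,619,960.00
NZD 23,619,960.00 ÷ 0.21634 = CNY 109,179,809.56
CNY 109,179,809.56 ÷ 1.3750 = BRL 79,403,497.86
BRL 79,403,497.86 ÷ 0.51595 = NOK 153,897,660.35
NOK 153,897,660.35 × 1.6175 = ZAR 248,929,465.62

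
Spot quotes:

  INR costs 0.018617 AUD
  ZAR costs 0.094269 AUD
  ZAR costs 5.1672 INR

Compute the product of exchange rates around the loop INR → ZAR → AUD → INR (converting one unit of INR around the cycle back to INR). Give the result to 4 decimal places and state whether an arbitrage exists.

Around INR → ZAR → AUD → INR: 1 ÷ 5.1672 × 0.094269 ÷ 0.018617 = 0.979950
Product < 1; profitable direction is INR → AUD → ZAR → INR.

0.9800 (arbitrage exists)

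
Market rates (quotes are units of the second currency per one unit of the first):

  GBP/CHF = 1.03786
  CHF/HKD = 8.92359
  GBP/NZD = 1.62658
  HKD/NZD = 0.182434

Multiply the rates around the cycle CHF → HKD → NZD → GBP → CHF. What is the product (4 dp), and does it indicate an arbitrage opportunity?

Around CHF → HKD → NZD → GBP → CHF: 1 × 8.92359 × 0.182434 ÷ 1.62658 × 1.03786 = 1.038744
Product > 1; profitable direction is CHF → HKD → NZD → GBP → CHF.

1.0387 (arbitrage exists)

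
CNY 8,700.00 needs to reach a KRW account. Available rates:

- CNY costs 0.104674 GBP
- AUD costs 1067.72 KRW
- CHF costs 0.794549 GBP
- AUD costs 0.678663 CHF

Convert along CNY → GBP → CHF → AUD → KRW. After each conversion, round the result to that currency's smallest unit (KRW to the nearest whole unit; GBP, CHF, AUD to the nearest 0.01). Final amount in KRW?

CNY 8,700.00 × 0.104674 = GBP 910.66
GBP 910.66 ÷ 0.794549 = CHF 1,146.13
CHF 1,146.13 ÷ 0.678663 = AUD 1,688.81
AUD 1,688.81 × 1067.72 = KRW 1,803,176

KRW 1,803,176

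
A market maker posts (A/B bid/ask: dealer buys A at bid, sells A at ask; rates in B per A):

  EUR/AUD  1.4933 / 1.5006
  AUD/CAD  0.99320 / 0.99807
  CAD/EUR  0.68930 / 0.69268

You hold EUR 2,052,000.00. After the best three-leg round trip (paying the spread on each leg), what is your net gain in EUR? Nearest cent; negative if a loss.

Best loop EUR → AUD → CAD → EUR:
EUR 2,052,000.00 × 1.4933 (sell EUR at bid) = AUD 3,064,251.60
AUD 3,064,251.60 × 0.99320 (sell AUD at bid) = CAD 3,043,414.69
CAD 3,043,414.69 × 0.68930 (sell CAD at bid) = EUR 2,097,825.75

Net profit: EUR 45,825.75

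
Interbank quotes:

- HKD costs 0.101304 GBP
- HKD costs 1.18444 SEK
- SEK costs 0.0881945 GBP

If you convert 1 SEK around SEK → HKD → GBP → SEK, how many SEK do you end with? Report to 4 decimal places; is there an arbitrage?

Around SEK → HKD → GBP → SEK: 1 ÷ 1.18444 × 0.101304 ÷ 0.0881945 = 0.969777
Product < 1; profitable direction is SEK → GBP → HKD → SEK.

0.9698 (arbitrage exists)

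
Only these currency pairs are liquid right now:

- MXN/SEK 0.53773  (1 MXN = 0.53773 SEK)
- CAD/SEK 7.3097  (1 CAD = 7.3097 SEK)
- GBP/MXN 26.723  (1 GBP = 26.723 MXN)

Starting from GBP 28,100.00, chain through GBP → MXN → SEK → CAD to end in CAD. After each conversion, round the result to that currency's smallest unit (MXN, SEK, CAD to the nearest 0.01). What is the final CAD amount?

GBP 28,100.00 × 26.723 = MXN 750,916.30
MXN 750,916.30 × 0.53773 = SEK 403,790.22
SEK 403,790.22 ÷ 7.3097 = CAD 55,240.33

CAD 55,240.33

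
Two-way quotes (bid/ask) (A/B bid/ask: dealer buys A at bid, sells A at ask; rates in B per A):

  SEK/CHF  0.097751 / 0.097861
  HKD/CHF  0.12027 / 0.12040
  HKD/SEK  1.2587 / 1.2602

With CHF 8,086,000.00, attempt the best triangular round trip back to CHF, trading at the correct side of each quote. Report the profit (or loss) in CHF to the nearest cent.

Best loop CHF → HKD → SEK → CHF:
CHF 8,086,000.00 ÷ 0.12040 (buy HKD at ask) = HKD 67,159,468.44
HKD 67,159,468.44 × 1.2587 (sell HKD at bid) = SEK 84,533,622.92
SEK 84,533,622.92 × 0.097751 (sell SEK at bid) = CHF 8,263,246.17

Net profit: CHF 177,246.17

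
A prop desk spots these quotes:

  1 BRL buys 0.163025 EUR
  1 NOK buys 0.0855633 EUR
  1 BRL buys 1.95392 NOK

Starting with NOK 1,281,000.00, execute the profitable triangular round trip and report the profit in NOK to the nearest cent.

Profit: NOK 32,678.90

Profitable loop is NOK → EUR → BRL → NOK:
NOK 1,281,000.00 × 0.0855633 = EUR 109,606.59
EUR 109,606.59 ÷ 0.163025 = BRL 672,329.93
BRL 672,329.93 × 1.95392 = NOK 1,313,678.90
Profit = NOK 1,313,678.90 − NOK 1,281,000.00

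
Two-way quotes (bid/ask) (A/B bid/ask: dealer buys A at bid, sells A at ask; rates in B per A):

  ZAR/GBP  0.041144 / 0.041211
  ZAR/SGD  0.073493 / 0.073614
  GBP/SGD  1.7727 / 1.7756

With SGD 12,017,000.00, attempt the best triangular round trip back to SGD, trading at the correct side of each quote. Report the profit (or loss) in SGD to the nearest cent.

Net profit: SGD 52,346.28

Best loop SGD → GBP → ZAR → SGD:
SGD 12,017,000.00 ÷ 1.7756 (buy GBP at ask) = GBP 6,767,853.12
GBP 6,767,853.12 ÷ 0.041211 (buy ZAR at ask) = ZAR 164,224,433.28
ZAR 164,224,433.28 × 0.073493 (sell ZAR at bid) = SGD 12,069,346.28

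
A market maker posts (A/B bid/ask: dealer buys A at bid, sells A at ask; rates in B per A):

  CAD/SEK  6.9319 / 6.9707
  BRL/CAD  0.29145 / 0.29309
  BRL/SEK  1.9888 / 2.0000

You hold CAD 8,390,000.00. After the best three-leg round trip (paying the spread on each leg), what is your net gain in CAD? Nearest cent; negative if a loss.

Net profit: CAD 85,167.96

Best loop CAD → SEK → BRL → CAD:
CAD 8,390,000.00 × 6.9319 (sell CAD at bid) = SEK 58,158,641.00
SEK 58,158,641.00 ÷ 2.0000 (buy BRL at ask) = BRL 29,079,320.50
BRL 29,079,320.50 × 0.29145 (sell BRL at bid) = CAD 8,475,167.96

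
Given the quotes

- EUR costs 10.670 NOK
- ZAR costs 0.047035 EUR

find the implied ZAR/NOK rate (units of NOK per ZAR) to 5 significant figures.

1 ZAR × 0.047035 = 0.047035 EUR
0.047035 EUR × 10.670 = 0.501863 NOK

ZAR/NOK = 0.50186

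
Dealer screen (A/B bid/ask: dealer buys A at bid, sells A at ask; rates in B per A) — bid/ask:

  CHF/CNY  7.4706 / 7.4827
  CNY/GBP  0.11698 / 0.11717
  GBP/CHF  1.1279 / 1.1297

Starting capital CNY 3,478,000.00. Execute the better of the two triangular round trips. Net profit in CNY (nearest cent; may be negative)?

Best loop CNY → CHF → GBP → CNY:
CNY 3,478,000.00 ÷ 7.4827 (buy CHF at ask) = CHF 464,805.48
CHF 464,805.48 ÷ 1.1297 (buy GBP at ask) = GBP 411,441.52
GBP 411,441.52 ÷ 0.11717 (buy CNY at ask) = CNY 3,511,492.02

Net profit: CNY 33,492.02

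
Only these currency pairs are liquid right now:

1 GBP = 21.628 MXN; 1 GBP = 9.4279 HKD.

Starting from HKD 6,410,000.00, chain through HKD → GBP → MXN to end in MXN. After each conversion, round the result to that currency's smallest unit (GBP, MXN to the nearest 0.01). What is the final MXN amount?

HKD 6,410,000.00 ÷ 9.4279 = GBP 679,896.90
GBP 679,896.90 × 21.628 = MXN 14,704,810.15

MXN 14,704,810.15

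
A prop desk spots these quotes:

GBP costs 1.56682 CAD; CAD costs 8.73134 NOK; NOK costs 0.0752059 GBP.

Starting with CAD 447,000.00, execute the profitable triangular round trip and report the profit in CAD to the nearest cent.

Profitable loop is CAD → NOK → GBP → CAD:
CAD 447,000.00 × 8.73134 = NOK 3,902,908.98
NOK 3,902,908.98 × 0.0752059 = GBP 293,521.78
GBP 293,521.78 × 1.56682 = CAD 459,895.80
Profit = CAD 459,895.80 − CAD 447,000.00

Profit: CAD 12,895.80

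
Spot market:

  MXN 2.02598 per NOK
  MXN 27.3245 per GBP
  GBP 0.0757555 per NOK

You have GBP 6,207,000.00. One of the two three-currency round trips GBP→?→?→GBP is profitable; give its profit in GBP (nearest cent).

Profitable loop is GBP → MXN → NOK → GBP:
GBP 6,207,000.00 × 27.3245 = MXN 169,603,171.50
MXN 169,603,171.50 ÷ 2.02598 = NOK 83,714,139.08
NOK 83,714,139.08 × 0.0757555 = GBP 6,341,806.46
Profit = GBP 6,341,806.46 − GBP 6,207,000.00

Profit: GBP 134,806.46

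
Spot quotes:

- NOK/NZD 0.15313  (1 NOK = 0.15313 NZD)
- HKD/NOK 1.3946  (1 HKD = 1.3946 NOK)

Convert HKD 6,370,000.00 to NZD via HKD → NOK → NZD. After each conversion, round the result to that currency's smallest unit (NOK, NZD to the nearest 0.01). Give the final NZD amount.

NZD 1,360,345.97

HKD 6,370,000.00 × 1.3946 = NOK 8,883,602.00
NOK 8,883,602.00 × 0.15313 = NZD 1,360,345.97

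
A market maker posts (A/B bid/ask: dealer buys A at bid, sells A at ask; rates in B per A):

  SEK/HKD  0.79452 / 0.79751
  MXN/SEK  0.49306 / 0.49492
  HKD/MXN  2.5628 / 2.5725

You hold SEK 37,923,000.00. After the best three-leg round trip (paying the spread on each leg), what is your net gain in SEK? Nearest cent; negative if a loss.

Net profit: SEK 150,430.25

Best loop SEK → HKD → MXN → SEK:
SEK 37,923,000.00 × 0.79452 (sell SEK at bid) = HKD 30,130,581.96
HKD 30,130,581.96 × 2.5628 (sell HKD at bid) = MXN 77,218,655.45
MXN 77,218,655.45 × 0.49306 (sell MXN at bid) = SEK 38,073,430.25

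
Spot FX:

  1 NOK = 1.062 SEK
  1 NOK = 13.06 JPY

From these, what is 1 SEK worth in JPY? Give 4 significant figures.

SEK/JPY = 12.30

1 SEK ÷ 1.062 = 0.94162 NOK
0.94162 NOK × 13.06 = 12.2976 JPY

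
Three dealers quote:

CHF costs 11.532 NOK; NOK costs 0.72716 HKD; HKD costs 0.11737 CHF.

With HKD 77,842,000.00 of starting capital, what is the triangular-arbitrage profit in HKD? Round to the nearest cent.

Profitable loop is HKD → NOK → CHF → HKD:
HKD 77,842,000.00 ÷ 0.72716 = NOK 107,049,342.65
NOK 107,049,342.65 ÷ 11.532 = CHF 9,282,808.07
CHF 9,282,808.07 ÷ 0.11737 = HKD 79,090,125.83
Profit = HKD 79,090,125.83 − HKD 77,842,000.00

Profit: HKD 1,248,125.83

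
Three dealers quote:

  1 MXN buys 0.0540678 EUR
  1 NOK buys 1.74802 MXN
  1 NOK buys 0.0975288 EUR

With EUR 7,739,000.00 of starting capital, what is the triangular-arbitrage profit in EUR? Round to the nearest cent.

Profitable loop is EUR → MXN → NOK → EUR:
EUR 7,739,000.00 ÷ 0.0540678 = MXN 143,135,100.74
MXN 143,135,100.74 ÷ 1.74802 = NOK 81,884,132.19
NOK 81,884,132.19 × 0.0975288 = EUR 7,986,061.15
Profit = EUR 7,986,061.15 − EUR 7,739,000.00

Profit: EUR 247,061.15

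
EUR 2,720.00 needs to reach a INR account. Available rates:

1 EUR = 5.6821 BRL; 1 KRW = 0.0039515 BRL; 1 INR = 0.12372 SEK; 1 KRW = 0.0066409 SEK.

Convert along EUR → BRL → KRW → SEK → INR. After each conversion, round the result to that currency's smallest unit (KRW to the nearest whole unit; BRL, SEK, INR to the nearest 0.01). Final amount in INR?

INR 209,943.66

EUR 2,720.00 × 5.6821 = BRL 15,455.31
BRL 15,455.31 ÷ 0.0039515 = KRW 3,911,251
KRW 3,911,251 × 0.0066409 = SEK 25,974.23
SEK 25,974.23 ÷ 0.12372 = INR 209,943.66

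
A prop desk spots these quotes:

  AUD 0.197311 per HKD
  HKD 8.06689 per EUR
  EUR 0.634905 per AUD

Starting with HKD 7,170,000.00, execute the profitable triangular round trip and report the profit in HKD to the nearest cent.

Profitable loop is HKD → AUD → EUR → HKD:
HKD 7,170,000.00 × 0.197311 = AUD 1,414,719.87
AUD 1,414,719.87 × 0.634905 = EUR 898,212.72
EUR 898,212.72 × 8.06689 = HKD 7,245,783.20
Profit = HKD 7,245,783.20 − HKD 7,170,000.00

Profit: HKD 75,783.20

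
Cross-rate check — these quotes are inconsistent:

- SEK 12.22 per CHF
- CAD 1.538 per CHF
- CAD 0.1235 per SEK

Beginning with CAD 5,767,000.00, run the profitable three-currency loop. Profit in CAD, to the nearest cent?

Profitable loop is CAD → SEK → CHF → CAD:
CAD 5,767,000.00 ÷ 0.1235 = SEK 46,696,356.28
SEK 46,696,356.28 ÷ 12.22 = CHF 3,821,305.75
CHF 3,821,305.75 × 1.538 = CAD 5,877,168.24
Profit = CAD 5,877,168.24 − CAD 5,767,000.00

Profit: CAD 110,168.24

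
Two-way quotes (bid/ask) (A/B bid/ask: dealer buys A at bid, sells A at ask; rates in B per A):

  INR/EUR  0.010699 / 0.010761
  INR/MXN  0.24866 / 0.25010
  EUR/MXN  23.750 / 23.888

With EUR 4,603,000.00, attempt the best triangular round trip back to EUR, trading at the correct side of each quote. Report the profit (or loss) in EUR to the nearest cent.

Net profit: EUR 73,641.56

Best loop EUR → MXN → INR → EUR:
EUR 4,603,000.00 × 23.750 (sell EUR at bid) = MXN 109,321,250.00
MXN 109,321,250.00 ÷ 0.25010 (buy INR at ask) = INR 437,110,155.94
INR 437,110,155.94 × 0.010699 (sell INR at bid) = EUR 4,676,641.56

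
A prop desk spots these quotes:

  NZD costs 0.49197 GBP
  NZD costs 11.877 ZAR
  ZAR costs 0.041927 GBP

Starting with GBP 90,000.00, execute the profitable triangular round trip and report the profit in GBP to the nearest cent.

Profit: GBP 1,097.08

Profitable loop is GBP → NZD → ZAR → GBP:
GBP 90,000.00 ÷ 0.49197 = NZD 182,937.98
NZD 182,937.98 × 11.877 = ZAR 2,172,754.44
ZAR 2,172,754.44 × 0.041927 = GBP 91,097.08
Profit = GBP 91,097.08 − GBP 90,000.00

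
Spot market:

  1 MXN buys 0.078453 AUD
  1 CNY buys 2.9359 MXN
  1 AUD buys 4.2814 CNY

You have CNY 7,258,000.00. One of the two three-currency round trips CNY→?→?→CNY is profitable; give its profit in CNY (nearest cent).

Profitable loop is CNY → AUD → MXN → CNY:
CNY 7,258,000.00 ÷ 4.2814 = AUD 1,695,239.87
AUD 1,695,239.87 ÷ 0.078453 = MXN 21,608,349.90
MXN 21,608,349.90 ÷ 2.9359 = CNY 7,360,042.88
Profit = CNY 7,360,042.88 − CNY 7,258,000.00

Profit: CNY 102,042.88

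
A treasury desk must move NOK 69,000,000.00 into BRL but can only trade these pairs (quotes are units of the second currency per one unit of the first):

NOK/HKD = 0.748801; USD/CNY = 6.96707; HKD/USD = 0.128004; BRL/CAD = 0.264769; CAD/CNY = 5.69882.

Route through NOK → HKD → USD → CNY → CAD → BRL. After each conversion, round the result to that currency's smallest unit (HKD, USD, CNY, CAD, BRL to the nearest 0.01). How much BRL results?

BRL 30,537,757.82

NOK 69,000,000.00 × 0.748801 = HKD 51,667,269.00
HKD 51,667,269.00 × 0.128004 = USD 6,613,617.10
USD 6,613,617.10 × 6.96707 = CNY 46,077,533.29
CNY 46,077,533.29 ÷ 5.69882 = CAD 8,085,451.60
CAD 8,085,451.60 ÷ 0.264769 = BRL 30,537,757.82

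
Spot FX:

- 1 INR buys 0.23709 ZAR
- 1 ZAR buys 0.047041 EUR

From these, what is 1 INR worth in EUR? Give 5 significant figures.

1 INR × 0.23709 = 0.23709 ZAR
0.23709 ZAR × 0.047041 = 0.011153 EUR

INR/EUR = 0.011153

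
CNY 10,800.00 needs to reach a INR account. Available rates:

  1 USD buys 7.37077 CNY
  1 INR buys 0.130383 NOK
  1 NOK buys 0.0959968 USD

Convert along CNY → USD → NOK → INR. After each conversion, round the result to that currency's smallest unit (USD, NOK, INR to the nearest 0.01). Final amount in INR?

INR 117,066.87

CNY 10,800.00 ÷ 7.37077 = USD 1,465.25
USD 1,465.25 ÷ 0.0959968 = NOK 15,263.53
NOK 15,263.53 ÷ 0.130383 = INR 117,066.87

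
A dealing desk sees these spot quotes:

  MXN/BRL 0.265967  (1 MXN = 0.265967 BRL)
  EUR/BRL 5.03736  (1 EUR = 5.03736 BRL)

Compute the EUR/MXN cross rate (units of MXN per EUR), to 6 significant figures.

EUR/MXN = 18.9398

1 EUR × 5.03736 = 5.03736 BRL
5.03736 BRL ÷ 0.265967 = 18.9398 MXN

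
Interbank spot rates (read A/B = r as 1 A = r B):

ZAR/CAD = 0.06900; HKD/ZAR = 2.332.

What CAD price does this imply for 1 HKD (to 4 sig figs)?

HKD/CAD = 0.1609

1 HKD × 2.332 = 2.332 ZAR
2.332 ZAR × 0.06900 = 0.160908 CAD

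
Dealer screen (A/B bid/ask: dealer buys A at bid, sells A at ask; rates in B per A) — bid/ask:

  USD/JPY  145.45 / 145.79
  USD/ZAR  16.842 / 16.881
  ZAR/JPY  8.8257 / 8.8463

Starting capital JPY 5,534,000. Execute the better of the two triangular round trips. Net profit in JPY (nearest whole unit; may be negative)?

Net profit: JPY 108,275

Best loop JPY → USD → ZAR → JPY:
JPY 5,534,000 ÷ 145.79 (buy USD at ask) = USD 37,958.71
USD 37,958.71 × 16.842 (sell USD at bid) = ZAR 639,300.56
ZAR 639,300.56 × 8.8257 (sell ZAR at bid) = JPY 5,642,275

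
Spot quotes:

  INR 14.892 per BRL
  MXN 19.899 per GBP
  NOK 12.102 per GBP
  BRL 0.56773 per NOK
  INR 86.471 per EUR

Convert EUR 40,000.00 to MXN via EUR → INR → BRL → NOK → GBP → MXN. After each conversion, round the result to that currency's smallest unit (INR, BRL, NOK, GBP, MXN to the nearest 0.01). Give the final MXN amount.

EUR 40,000.00 × 86.471 = INR 3,458,840.00
INR 3,458,840.00 ÷ 14.892 = BRL 232,261.62
BRL 232,261.62 ÷ 0.56773 = NOK 409,105.77
NOK 409,105.77 ÷ 12.102 = GBP 33,804.81
GBP 33,804.81 × 19.899 = MXN 672,681.91

MXN 672,681.91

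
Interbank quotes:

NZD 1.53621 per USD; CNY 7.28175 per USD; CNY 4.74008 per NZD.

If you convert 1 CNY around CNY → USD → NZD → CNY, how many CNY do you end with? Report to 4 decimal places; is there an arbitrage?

Around CNY → USD → NZD → CNY: 1 ÷ 7.28175 × 1.53621 × 4.74008 = 1.000001
Product ≈ 1 (deviation 0.000%, within rounding noise).

1.0000 (no arbitrage)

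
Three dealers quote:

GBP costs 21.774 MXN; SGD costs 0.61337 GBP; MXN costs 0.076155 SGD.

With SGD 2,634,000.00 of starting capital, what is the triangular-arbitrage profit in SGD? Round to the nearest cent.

Profitable loop is SGD → GBP → MXN → SGD:
SGD 2,634,000.00 × 0.61337 = GBP 1,615,616.58
GBP 1,615,616.58 × 21.774 = MXN 35,178,435.41
MXN 35,178,435.41 × 0.076155 = SGD 2,679,013.75
Profit = SGD 2,679,013.75 − SGD 2,634,000.00

Profit: SGD 45,013.75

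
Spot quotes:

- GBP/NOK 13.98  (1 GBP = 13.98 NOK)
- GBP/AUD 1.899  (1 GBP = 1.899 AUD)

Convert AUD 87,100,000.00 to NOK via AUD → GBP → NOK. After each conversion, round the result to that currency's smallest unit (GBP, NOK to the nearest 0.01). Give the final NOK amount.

AUD 87,100,000.00 ÷ 1.899 = GBP 45,866,245.39
GBP 45,866,245.39 × 13.98 = NOK 641,210,110.55

NOK 641,210,110.55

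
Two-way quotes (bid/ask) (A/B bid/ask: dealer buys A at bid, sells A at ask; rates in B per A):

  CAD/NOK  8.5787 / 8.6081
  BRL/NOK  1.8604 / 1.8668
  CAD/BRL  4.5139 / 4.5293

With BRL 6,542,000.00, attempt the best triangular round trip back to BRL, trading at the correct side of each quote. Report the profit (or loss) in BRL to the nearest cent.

Best loop BRL → CAD → NOK → BRL:
BRL 6,542,000.00 ÷ 4.5293 (buy CAD at ask) = CAD 1,444,373.30
CAD 1,444,373.30 × 8.5787 (sell CAD at bid) = NOK 12,390,845.25
NOK 12,390,845.25 ÷ 1.8668 (buy BRL at ask) = BRL 6,637,478.71

Net profit: BRL 95,478.71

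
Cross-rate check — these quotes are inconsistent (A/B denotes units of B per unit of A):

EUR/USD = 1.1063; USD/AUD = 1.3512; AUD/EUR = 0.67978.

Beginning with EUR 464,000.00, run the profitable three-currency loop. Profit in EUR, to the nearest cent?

Profitable loop is EUR → USD → AUD → EUR:
EUR 464,000.00 × 1.1063 = USD 513,323.20
USD 513,323.20 × 1.3512 = AUD 693,602.31
AUD 693,602.31 × 0.67978 = EUR 471,496.98
Profit = EUR 471,496.98 − EUR 464,000.00

Profit: EUR 7,496.98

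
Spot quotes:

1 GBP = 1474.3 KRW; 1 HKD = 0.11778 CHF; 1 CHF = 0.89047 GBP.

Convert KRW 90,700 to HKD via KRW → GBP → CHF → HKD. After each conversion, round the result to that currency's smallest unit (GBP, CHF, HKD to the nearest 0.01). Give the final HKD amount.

HKD 586.60

KRW 90,700 ÷ 1474.3 = GBP 61.52
GBP 61.52 ÷ 0.89047 = CHF 69.09
CHF 69.09 ÷ 0.11778 = HKD 586.60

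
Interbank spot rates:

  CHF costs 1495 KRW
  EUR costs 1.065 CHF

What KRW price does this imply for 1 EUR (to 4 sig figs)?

EUR/KRW = 1592

1 EUR × 1.065 = 1.065 CHF
1.065 CHF × 1495 = 1592.17 KRW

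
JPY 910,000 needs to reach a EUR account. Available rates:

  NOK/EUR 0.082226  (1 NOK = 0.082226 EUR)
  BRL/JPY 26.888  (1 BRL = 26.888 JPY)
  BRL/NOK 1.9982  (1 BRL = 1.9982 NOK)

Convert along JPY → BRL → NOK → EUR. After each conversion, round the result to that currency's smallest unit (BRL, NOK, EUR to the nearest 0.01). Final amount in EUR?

JPY 910,000 ÷ 26.888 = BRL 33,844.09
BRL 33,844.09 × 1.9982 = NOK 67,627.26
NOK 67,627.26 × 0.082226 = EUR 5,560.72

EUR 5,560.72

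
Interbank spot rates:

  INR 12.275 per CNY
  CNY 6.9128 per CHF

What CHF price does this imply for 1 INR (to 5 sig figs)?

1 INR ÷ 12.275 = 0.0814664 CNY
0.0814664 CNY ÷ 6.9128 = 0.0117849 CHF

INR/CHF = 0.011785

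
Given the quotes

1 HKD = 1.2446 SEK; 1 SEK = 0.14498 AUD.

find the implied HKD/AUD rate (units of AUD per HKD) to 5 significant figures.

HKD/AUD = 0.18044

1 HKD × 1.2446 = 1.2446 SEK
1.2446 SEK × 0.14498 = 0.180442 AUD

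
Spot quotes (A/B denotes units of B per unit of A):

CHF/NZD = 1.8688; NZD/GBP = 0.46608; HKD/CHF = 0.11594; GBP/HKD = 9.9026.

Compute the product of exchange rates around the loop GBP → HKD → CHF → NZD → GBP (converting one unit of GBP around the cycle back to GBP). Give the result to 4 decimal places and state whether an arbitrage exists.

1.0000 (no arbitrage)

Around GBP → HKD → CHF → NZD → GBP: 1 × 9.9026 × 0.11594 × 1.8688 × 0.46608 = 1.000013
Product ≈ 1 (deviation 0.001%, within rounding noise).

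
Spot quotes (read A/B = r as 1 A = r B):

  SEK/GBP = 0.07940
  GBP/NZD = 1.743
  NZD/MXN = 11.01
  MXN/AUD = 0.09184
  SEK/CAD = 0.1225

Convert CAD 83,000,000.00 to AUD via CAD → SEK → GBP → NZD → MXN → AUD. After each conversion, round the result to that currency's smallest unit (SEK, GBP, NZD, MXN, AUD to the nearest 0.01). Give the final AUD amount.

AUD 94,815,444.91

CAD 83,000,000.00 ÷ 0.1225 = SEK 677,551,020.41
SEK 677,551,020.41 × 0.07940 = GBP 53,797,551.02
GBP 53,797,551.02 × 1.743 = NZD 93,769,131.43
NZD 93,769,131.43 × 11.01 = MXN 1,032,398,137.04
MXN 1,032,398,137.04 × 0.09184 = AUD 94,815,444.91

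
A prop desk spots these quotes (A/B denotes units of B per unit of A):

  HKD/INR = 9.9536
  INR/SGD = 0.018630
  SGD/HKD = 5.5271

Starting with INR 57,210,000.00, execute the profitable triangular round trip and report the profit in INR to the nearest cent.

Profit: INR 1,425,726.28

Profitable loop is INR → SGD → HKD → INR:
INR 57,210,000.00 × 0.018630 = SGD 1,065,822.30
SGD 1,065,822.30 × 5.5271 = HKD 5,890,906.43
HKD 5,890,906.43 × 9.9536 = INR 58,635,726.28
Profit = INR 58,635,726.28 − INR 57,210,000.00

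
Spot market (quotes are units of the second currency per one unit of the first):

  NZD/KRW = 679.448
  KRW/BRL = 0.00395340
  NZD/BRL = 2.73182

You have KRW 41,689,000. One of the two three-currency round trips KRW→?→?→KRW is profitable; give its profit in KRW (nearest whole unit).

Profit: KRW 709,118

Profitable loop is KRW → NZD → BRL → KRW:
KRW 41,689,000 ÷ 679.448 = NZD 61,357.16
NZD 61,357.16 × 2.73182 = BRL 167,616.72
BRL 167,616.72 ÷ 0.00395340 = KRW 42,398,118
Profit = KRW 42,398,118 − KRW 41,689,000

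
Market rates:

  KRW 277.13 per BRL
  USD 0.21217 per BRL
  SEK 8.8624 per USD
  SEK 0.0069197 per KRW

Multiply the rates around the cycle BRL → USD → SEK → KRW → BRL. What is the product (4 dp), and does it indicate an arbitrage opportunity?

Around BRL → USD → SEK → KRW → BRL: 1 × 0.21217 × 8.8624 ÷ 0.0069197 ÷ 277.13 = 0.980538
Product < 1; profitable direction is BRL → KRW → SEK → USD → BRL.

0.9805 (arbitrage exists)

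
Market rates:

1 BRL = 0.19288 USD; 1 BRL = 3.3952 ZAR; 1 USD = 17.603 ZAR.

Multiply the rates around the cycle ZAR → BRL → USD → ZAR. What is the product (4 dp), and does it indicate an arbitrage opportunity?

Around ZAR → BRL → USD → ZAR: 1 ÷ 3.3952 × 0.19288 × 17.603 = 1.000020
Product ≈ 1 (deviation 0.002%, within rounding noise).

1.0000 (no arbitrage)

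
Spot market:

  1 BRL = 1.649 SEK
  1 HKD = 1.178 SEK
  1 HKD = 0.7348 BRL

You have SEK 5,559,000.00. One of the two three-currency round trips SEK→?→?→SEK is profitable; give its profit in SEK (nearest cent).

Profitable loop is SEK → HKD → BRL → SEK:
SEK 5,559,000.00 ÷ 1.178 = HKD 4,719,015.28
HKD 4,719,015.28 × 0.7348 = BRL 3,467,532.43
BRL 3,467,532.43 × 1.649 = SEK 5,717,960.97
Profit = SEK 5,717,960.97 − SEK 5,559,000.00

Profit: SEK 158,960.97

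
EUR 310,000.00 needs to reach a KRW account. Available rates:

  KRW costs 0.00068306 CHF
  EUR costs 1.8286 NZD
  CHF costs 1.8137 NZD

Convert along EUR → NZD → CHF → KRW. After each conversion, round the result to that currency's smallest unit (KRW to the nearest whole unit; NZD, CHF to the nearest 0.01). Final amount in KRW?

EUR 310,000.00 × 1.8286 = NZD 566,866.00
NZD 566,866.00 ÷ 1.8137 = CHF 312,546.73
CHF 312,546.73 ÷ 0.00068306 = KRW 457,568,486

KRW 457,568,486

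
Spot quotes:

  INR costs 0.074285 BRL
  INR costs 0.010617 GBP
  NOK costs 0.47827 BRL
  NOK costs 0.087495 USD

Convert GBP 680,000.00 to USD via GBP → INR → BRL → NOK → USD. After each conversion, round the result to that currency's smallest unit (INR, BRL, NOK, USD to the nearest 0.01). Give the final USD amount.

USD 870,398.87

GBP 680,000.00 ÷ 0.010617 = INR 64,048,224.55
INR 64,048,224.55 × 0.074285 = BRL 4,757,822.36
BRL 4,757,822.36 ÷ 0.47827 = NOK 9,947,984.11
NOK 9,947,984.11 × 0.087495 = USD 870,398.87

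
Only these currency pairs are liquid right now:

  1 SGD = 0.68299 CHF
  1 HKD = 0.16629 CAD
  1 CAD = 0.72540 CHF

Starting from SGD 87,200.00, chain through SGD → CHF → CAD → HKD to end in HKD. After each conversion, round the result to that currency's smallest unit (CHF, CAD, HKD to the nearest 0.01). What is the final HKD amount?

HKD 493,727.34

SGD 87,200.00 × 0.68299 = CHF 59,556.73
CHF 59,556.73 ÷ 0.72540 = CAD 82,101.92
CAD 82,101.92 ÷ 0.16629 = HKD 493,727.34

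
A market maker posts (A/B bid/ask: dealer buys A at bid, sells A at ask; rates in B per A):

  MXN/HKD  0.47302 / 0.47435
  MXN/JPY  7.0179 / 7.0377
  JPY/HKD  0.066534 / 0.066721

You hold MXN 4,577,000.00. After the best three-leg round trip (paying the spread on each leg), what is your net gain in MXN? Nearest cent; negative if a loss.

Best loop MXN → HKD → JPY → MXN:
MXN 4,577,000.00 × 0.47302 (sell MXN at bid) = HKD 2,165,012.54
HKD 2,165,012.54 ÷ 0.066721 (buy JPY at ask) = JPY 32,448,742
JPY 32,448,742 ÷ 7.0377 (buy MXN at ask) = MXN 4,610,702.70

Net profit: MXN 33,702.70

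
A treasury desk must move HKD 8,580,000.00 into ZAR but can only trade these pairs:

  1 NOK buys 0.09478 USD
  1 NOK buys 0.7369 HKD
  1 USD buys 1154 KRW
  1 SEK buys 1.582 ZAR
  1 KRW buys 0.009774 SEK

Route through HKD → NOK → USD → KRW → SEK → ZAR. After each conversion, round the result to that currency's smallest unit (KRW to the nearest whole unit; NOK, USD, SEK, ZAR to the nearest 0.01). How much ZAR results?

ZAR 19,691,557.03

HKD 8,580,000.00 ÷ 0.7369 = NOK 11,643,370.88
NOK 11,643,370.88 × 0.09478 = USD 1,103,558.69
USD 1,103,558.69 × 1154 = KRW 1,273,506,728
KRW 1,273,506,728 × 0.009774 = SEK 12,447,254.76
SEK 12,447,254.76 × 1.582 = ZAR 19,691,557.03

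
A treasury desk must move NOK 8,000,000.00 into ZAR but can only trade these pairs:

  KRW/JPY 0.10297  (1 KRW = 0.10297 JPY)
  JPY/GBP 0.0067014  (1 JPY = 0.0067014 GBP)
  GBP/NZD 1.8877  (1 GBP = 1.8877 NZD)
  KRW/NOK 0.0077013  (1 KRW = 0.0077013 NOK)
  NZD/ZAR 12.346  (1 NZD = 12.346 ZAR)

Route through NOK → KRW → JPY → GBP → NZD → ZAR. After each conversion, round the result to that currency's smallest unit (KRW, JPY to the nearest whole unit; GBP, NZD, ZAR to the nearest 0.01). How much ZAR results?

ZAR 16,705,575.57

NOK 8,000,000.00 ÷ 0.0077013 = KRW 1,038,785,660
KRW 1,038,785,660 × 0.10297 = JPY 106,963,759
JPY 106,963,759 × 0.0067014 = GBP 716,806.93
GBP 716,806.93 × 1.8877 = NZD 1,353,116.44
NZD 1,353,116.44 × 12.346 = ZAR 16,705,575.57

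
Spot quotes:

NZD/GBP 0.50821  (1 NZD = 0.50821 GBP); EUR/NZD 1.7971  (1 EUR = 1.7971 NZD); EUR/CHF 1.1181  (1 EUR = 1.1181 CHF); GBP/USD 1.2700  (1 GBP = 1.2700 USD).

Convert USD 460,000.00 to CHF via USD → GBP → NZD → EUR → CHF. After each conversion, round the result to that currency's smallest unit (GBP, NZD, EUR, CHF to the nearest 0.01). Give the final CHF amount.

USD 460,000.00 ÷ 1.2700 = GBP 362,204.72
GBP 362,204.72 ÷ 0.50821 = NZD 712,706.79
NZD 712,706.79 ÷ 1.7971 = EUR 396,587.16
EUR 396,587.16 × 1.1181 = CHF 443,424.10

CHF 443,424.10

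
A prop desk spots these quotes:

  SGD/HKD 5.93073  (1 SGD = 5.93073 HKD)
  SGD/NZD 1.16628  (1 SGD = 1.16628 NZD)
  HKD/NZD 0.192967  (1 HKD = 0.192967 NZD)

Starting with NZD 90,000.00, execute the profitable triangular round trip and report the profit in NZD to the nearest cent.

Profit: NZD 1,717.91

Profitable loop is NZD → HKD → SGD → NZD:
NZD 90,000.00 ÷ 0.192967 = HKD 466,400.99
HKD 466,400.99 ÷ 5.93073 = SGD 78,641.41
SGD 78,641.41 × 1.16628 = NZD 91,717.91
Profit = NZD 91,717.91 − NZD 90,000.00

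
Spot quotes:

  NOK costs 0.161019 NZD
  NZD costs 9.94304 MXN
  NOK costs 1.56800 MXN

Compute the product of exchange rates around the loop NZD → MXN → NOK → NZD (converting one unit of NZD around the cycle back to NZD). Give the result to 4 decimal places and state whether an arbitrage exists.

1.0211 (arbitrage exists)

Around NZD → MXN → NOK → NZD: 1 × 9.94304 ÷ 1.56800 × 0.161019 = 1.021058
Product > 1; profitable direction is NZD → MXN → NOK → NZD.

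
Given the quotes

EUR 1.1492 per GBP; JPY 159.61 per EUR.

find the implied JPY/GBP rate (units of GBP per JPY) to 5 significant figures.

JPY/GBP = 0.0054519

1 JPY ÷ 159.61 = 0.00626527 EUR
0.00626527 EUR ÷ 1.1492 = 0.00545185 GBP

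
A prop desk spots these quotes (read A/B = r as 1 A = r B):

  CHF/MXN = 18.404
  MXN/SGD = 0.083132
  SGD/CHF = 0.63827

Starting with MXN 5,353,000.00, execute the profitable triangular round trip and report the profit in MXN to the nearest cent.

Profitable loop is MXN → CHF → SGD → MXN:
MXN 5,353,000.00 ÷ 18.404 = CHF 290,860.68
CHF 290,860.68 ÷ 0.63827 = SGD 455,701.63
SGD 455,701.63 ÷ 0.083132 = MXN 5,481,663.32
Profit = MXN 5,481,663.32 − MXN 5,353,000.00

Profit: MXN 128,663.32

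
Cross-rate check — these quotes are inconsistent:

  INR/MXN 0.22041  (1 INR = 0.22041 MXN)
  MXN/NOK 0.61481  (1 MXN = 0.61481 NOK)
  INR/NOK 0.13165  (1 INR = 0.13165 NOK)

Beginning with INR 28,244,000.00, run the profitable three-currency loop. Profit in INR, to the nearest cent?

Profitable loop is INR → MXN → NOK → INR:
INR 28,244,000.00 × 0.22041 = MXN 6,225,260.04
MXN 6,225,260.04 × 0.61481 = NOK 3,827,352.13
NOK 3,827,352.13 ÷ 0.13165 = INR 29,072,177.18
Profit = INR 29,072,177.18 − INR 28,244,000.00

Profit: INR 828,177.18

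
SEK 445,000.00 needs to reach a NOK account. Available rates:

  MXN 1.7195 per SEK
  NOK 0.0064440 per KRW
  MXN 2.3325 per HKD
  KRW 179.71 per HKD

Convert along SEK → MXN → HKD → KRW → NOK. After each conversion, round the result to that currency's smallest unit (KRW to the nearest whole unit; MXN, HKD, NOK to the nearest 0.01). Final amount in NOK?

SEK 445,000.00 × 1.7195 = MXN 765,177.50
MXN 765,177.50 ÷ 2.3325 = HKD 328,050.38
HKD 328,050.38 × 179.71 = KRW 58,953,934
KRW 58,953,934 × 0.0064440 = NOK 379,899.15

NOK 379,899.15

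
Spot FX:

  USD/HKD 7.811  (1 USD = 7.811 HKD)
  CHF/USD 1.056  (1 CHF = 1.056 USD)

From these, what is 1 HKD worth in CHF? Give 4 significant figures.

1 HKD ÷ 7.811 = 0.128025 USD
0.128025 USD ÷ 1.056 = 0.121235 CHF

HKD/CHF = 0.1212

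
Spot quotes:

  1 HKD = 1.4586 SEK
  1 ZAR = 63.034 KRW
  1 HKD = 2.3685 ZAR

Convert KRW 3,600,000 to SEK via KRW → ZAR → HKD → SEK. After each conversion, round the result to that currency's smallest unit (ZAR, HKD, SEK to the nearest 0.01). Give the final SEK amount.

KRW 3,600,000 ÷ 63.034 = ZAR 57,112.03
ZAR 57,112.03 ÷ 2.3685 = HKD 24,113.16
HKD 24,113.16 × 1.4586 = SEK 35,171.46

SEK 35,171.46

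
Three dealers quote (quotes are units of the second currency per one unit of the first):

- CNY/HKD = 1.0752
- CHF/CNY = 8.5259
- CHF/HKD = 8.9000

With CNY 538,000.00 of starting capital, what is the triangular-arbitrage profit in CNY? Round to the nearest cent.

Profitable loop is CNY → HKD → CHF → CNY:
CNY 538,000.00 × 1.0752 = HKD 578,457.60
HKD 578,457.60 ÷ 8.9000 = CHF 64,995.24
CHF 64,995.24 × 8.5259 = CNY 554,142.88
Profit = CNY 554,142.88 − CNY 538,000.00

Profit: CNY 16,142.88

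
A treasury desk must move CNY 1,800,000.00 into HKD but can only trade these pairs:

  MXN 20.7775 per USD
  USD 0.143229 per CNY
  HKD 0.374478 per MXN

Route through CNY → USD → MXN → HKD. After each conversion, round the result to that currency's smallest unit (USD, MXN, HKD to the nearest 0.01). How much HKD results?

HKD 2,005,963.68

CNY 1,800,000.00 × 0.143229 = USD 257,812.20
USD 257,812.20 × 20.7775 = MXN 5,356,692.99
MXN 5,356,692.99 × 0.374478 = HKD 2,005,963.68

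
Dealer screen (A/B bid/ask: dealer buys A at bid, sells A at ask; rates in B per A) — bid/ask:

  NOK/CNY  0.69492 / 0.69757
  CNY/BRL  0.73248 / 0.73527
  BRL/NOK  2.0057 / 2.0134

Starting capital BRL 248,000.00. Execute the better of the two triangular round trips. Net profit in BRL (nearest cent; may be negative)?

Best loop BRL → NOK → CNY → BRL:
BRL 248,000.00 × 2.0057 (sell BRL at bid) = NOK 497,413.60
NOK 497,413.60 × 0.69492 (sell NOK at bid) = CNY 345,662.66
CNY 345,662.66 × 0.73248 (sell CNY at bid) = BRL 253,190.98

Net profit: BRL 5,190.98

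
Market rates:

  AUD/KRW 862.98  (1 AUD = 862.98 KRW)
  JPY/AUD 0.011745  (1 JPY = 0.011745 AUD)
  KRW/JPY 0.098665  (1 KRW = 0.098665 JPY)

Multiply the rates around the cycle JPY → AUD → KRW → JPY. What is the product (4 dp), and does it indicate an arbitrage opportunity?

Around JPY → AUD → KRW → JPY: 1 × 0.011745 × 862.98 × 0.098665 = 1.000039
Product ≈ 1 (deviation 0.004%, within rounding noise).

1.0000 (no arbitrage)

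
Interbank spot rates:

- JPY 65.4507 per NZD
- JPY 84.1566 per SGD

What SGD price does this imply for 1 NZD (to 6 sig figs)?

1 NZD × 65.4507 = 65.4507 JPY
65.4507 JPY ÷ 84.1566 = 0.777725 SGD

NZD/SGD = 0.777725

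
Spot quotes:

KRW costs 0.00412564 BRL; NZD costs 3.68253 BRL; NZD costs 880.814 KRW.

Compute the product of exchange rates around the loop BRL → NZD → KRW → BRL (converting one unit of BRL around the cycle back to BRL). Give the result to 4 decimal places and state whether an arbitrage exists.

Around BRL → NZD → KRW → BRL: 1 ÷ 3.68253 × 880.814 × 0.00412564 = 0.986800
Product < 1; profitable direction is BRL → KRW → NZD → BRL.

0.9868 (arbitrage exists)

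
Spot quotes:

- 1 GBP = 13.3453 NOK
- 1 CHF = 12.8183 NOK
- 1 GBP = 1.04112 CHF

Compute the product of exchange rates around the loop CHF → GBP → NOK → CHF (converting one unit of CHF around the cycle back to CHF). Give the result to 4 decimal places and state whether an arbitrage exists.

Around CHF → GBP → NOK → CHF: 1 ÷ 1.04112 × 13.3453 ÷ 12.8183 = 0.999993
Product ≈ 1 (deviation 0.001%, within rounding noise).

1.0000 (no arbitrage)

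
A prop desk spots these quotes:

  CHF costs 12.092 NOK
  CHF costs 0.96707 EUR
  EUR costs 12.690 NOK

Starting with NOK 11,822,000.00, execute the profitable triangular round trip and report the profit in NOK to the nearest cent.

Profit: NOK 176,096.47

Profitable loop is NOK → CHF → EUR → NOK:
NOK 11,822,000.00 ÷ 12.092 = CHF 977,671.19
CHF 977,671.19 × 0.96707 = EUR 945,476.48
EUR 945,476.48 × 12.690 = NOK 11,998,096.47
Profit = NOK 11,998,096.47 − NOK 11,822,000.00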